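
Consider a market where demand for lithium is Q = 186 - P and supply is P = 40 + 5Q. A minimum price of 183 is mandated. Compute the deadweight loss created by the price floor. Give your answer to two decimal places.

1365.33

Rewriting demand in inverse form: P = 186 - Q.
Without the control, 186 - Q = 40 + 5Q so Q* = 24.3333 and P* = 161.6667.
At the floor price 183, quantity demanded is (186 - 183)/1 = 3; demand is the short side, so Q = 3 trades at P = 183.
At Q = 3 the demand price is 183 and the supply price is 55. Deadweight loss is the triangle between the curves from 3 to 24.3333: (1/2)(183 - 55)(24.3333 - 3) = 1365.3333.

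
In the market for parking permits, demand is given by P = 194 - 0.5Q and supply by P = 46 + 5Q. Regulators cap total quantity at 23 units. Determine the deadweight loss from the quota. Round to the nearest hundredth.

42.02

Without the quota, 194 - 0.5Q = 46 + 5Q gives Q* = 26.9091.
At Q = 23 the demand price is 194 - 0.5(23) = 182.5 and the supply price is 46 + 5(23) = 161.
Deadweight loss is the triangle between the curves from 23 to 26.9091: (1/2)(182.5 - 161)(26.9091 - 23) = 42.0227.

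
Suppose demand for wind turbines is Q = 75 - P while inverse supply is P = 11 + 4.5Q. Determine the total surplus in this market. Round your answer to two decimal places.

372.36

Rewriting demand in inverse form: P = 75 - Q.
Set 75 - Q = 11 + 4.5Q, which gives 64 = 5.5Q, so Q* = 11.6364 and P* = 75 - (11.6364) = 63.3636.
Total surplus is the full triangle between the curves from 0 to Q*: (1/2)(11.6364)(75 - 11) = 372.3636.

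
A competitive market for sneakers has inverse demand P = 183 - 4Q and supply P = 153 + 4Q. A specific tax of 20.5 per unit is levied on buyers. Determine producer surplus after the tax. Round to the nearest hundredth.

Without the tax, 183 - 4Q = 153 + 4Q so Q* = 3.75 and P* = 168.
A tax on buyers shifts demand down by 20.5: (183 - 20.5) - 4Q = 153 + 4Q, so Q_t = 1.1875. Buyers pay P_b = 178.25; sellers receive P_s = P_b - 20.5 = 157.75.
Producer surplus is the triangle above supply below P_s: (1/2)(1.1875)(157.75 - 153) = 2.8203.

2.82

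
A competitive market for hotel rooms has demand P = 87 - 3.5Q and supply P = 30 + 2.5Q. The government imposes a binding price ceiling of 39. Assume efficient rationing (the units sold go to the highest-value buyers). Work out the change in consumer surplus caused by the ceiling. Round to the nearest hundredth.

-7.82

Without the control, 87 - 3.5Q = 30 + 2.5Q so Q* = 9.5 and P* = 53.75.
At P = 39, sellers supply (39 - 30)/2.5 = 3.6 while buyers want more, so the quantity traded is 3.6 at price 39.
CS goes from (1/2)(9.5)(33.25) = 157.9375 to 150.12 (computed as (87 - 39)(3.6) - (1/2)(3.5)(3.6)^2), a change of -7.8175.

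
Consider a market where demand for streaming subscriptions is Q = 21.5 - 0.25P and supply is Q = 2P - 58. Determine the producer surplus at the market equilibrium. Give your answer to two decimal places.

Rewriting demand in inverse form: P = 86 - 4Q.
Rewriting supply in inverse form: P = 29 + 0.5Q.
Setting demand equal to supply, 57 = 4.5Q, so Q* = 12.6667 and P* = 35.3333.
PS is the area between P* and the supply curve from 0 to Q*: (1/2)(12.6667)(6.3333) = 40.1111.

40.11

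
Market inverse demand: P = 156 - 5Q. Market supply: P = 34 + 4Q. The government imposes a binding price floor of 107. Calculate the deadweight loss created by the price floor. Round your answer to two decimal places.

63.47

Without the control, 156 - 5Q = 34 + 4Q so Q* = 13.5556 and P* = 88.2222.
At P = 107, buyers demand (156 - 107)/5 = 9.8 while sellers would supply more, so the quantity traded is 9.8 at price 107.
The lost-trades triangle has base Q* - 9.8 = 3.7556 and height equal to the gap between the curves at Q = 9.8, which is 107 - 73.2 = 33.8. DWL = (1/2)(3.7556)(33.8) = 63.4689.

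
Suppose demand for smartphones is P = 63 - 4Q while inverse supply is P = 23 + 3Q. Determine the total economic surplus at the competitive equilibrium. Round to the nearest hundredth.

Set 63 - 4Q = 23 + 3Q, which gives 40 = 7Q, so Q* = 5.7143 and P* = 63 - 4(5.7143) = 40.1429.
Total surplus is the full triangle between the curves from 0 to Q*: (1/2)(5.7143)(63 - 23) = 114.2857.

114.29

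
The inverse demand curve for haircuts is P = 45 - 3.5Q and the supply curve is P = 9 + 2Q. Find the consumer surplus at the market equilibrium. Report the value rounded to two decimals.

74.98

Equilibrium: 45 - 3.5Q = 9 + 2Q, so Q* = 6.5455 and P* = 22.0909.
The demand choke price is 45, so CS = (1/2)(Q*)(45 - P*) = (1/2)(6.5455)(22.9091) = 74.9752.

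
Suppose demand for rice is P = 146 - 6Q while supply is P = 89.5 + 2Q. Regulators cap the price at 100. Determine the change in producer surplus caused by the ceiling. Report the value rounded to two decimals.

Without the control, 146 - 6Q = 89.5 + 2Q so Q* = 7.0625 and P* = 103.625.
At the ceiling price 100, quantity supplied is (100 - 89.5)/2 = 5.25; supply is the short side, so Q = 5.25 trades at P = 100.
PS goes from (1/2)(7.0625)(14.125) = 49.8789 to 27.5625 (computed as (100 - 89.5)(5.25) - (1/2)(2)(5.25)^2), a change of -22.3164.

-22.32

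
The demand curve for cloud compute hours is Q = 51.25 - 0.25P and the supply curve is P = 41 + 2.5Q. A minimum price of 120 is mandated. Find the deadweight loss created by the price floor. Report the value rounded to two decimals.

51.50

Rewriting demand in inverse form: P = 205 - 4Q.
Without the control, 205 - 4Q = 41 + 2.5Q so Q* = 25.2308 and P* = 104.0769.
At P = 120, buyers demand (205 - 120)/4 = 21.25 while sellers would supply more, so the quantity traded is 21.25 at price 120.
The lost-trades triangle has base Q* - 21.25 = 3.9808 and height equal to the gap between the curves at Q = 21.25, which is 120 - 94.125 = 25.875. DWL = (1/2)(3.9808)(25.875) = 51.5012.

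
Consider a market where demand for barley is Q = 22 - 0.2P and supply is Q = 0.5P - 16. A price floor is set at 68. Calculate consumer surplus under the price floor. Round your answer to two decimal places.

176.40

Rewriting demand in inverse form: P = 110 - 5Q.
Rewriting supply in inverse form: P = 32 + 2Q.
Free-market equilibrium: 110 - 5Q = 32 + 2Q gives Q* = 11.1429, P* = 54.2857.
At P = 68, buyers demand (110 - 68)/5 = 8.4 while sellers would supply more, so the quantity traded is 8.4 at price 68.
CS is the triangle under demand above 68: (1/2)(8.4)(110 - 68) = 176.4.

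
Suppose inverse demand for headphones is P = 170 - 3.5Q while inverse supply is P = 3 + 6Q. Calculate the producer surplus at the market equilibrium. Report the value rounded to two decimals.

Set 170 - 3.5Q = 3 + 6Q, which gives 167 = 9.5Q, so Q* = 17.5789 and P* = 170 - 3.5(17.5789) = 108.4737.
Producer surplus is the triangle above supply below P*: (1/2)(17.5789)(108.4737 - 3) = (1/2)(17.5789)(105.4737) = 927.0582.

927.06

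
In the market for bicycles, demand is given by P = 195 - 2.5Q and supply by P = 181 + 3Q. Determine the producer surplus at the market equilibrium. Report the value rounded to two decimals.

Setting demand equal to supply, 14 = 5.5Q, so Q* = 2.5455 and P* = 188.6364.
The supply curve's price intercept is 181, so PS = (1/2)(Q*)(P* - 181) = (1/2)(2.5455)(7.6364) = 9.719.

9.72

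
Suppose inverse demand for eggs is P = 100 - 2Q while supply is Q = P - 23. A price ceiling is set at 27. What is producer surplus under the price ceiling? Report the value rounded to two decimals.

Rewriting supply in inverse form: P = 23 + Q.
Free-market equilibrium: 100 - 2Q = 23 + Q gives Q* = 25.6667, P* = 48.6667.
At the ceiling price 27, quantity supplied is (27 - 23)/1 = 4; supply is the short side, so Q = 4 trades at P = 27.
PS is the triangle above supply below 27: (1/2)(4)(27 - 23) = 8.

8.00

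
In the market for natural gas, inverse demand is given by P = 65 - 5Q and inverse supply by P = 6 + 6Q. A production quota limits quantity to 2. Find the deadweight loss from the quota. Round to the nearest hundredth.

Without the quota, 65 - 5Q = 6 + 6Q gives Q* = 5.3636.
At Q = 2 the demand price is 65 - 5(2) = 55 and the supply price is 6 + 6(2) = 18.
Deadweight loss is the triangle between the curves from 2 to 5.3636: (1/2)(55 - 18)(5.3636 - 2) = 62.2273.

62.23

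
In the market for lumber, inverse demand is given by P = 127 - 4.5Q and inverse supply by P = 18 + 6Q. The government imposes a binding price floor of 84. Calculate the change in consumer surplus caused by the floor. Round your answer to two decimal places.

Free-market equilibrium: 127 - 4.5Q = 18 + 6Q gives Q* = 10.381, P* = 80.2857.
At the floor price 84, quantity demanded is (127 - 84)/4.5 = 9.5556; demand is the short side, so Q = 9.5556 trades at P = 84.
CS goes from (1/2)(10.381)(46.7143) = 242.4694 to 205.4444 (computed as (127 - 84)(9.5556) - (1/2)(4.5)(9.5556)^2), a change of -37.0249.

-37.02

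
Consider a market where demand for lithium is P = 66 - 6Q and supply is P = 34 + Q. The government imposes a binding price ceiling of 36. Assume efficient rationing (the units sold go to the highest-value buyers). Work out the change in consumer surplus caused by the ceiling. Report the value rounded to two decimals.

Free-market equilibrium: 66 - 6Q = 34 + Q gives Q* = 4.5714, P* = 38.5714.
At the ceiling price 36, quantity supplied is (36 - 34)/1 = 2; supply is the short side, so Q = 2 trades at P = 36.
CS goes from (1/2)(4.5714)(27.4286) = 62.6939 to 48 (computed as (66 - 36)(2) - (1/2)(6)(2)^2), a change of -14.6939.

-14.69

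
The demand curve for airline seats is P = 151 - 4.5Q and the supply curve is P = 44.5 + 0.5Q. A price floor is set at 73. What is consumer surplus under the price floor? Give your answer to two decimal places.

676.00

Without the control, 151 - 4.5Q = 44.5 + 0.5Q so Q* = 21.3 and P* = 55.15.
At the floor price 73, quantity demanded is (151 - 73)/4.5 = 17.3333; demand is the short side, so Q = 17.3333 trades at P = 73.
CS is the triangle under demand above 73: (1/2)(17.3333)(151 - 73) = 676.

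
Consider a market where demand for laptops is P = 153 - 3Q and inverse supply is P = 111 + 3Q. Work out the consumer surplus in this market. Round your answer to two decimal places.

Setting demand equal to supply, 42 = 6Q, so Q* = 7 and P* = 132.
CS is the area between the demand curve and P* from 0 to Q*: (1/2)(7)(21) = 73.5.

73.50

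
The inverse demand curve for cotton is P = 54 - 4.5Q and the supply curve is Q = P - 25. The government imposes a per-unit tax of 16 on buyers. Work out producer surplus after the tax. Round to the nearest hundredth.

Rewriting supply in inverse form: P = 25 + Q.
Without the tax, 54 - 4.5Q = 25 + Q so Q* = 5.2727 and P* = 30.2727.
With the tax, buyers' net willingness to pay falls by 16: (54 - 16) - 4.5Q = 25 + Q, so Q_t = 2.3636. Buyers pay P_b = 43.3636; sellers receive P_s = P_b - 16 = 27.3636.
Producer surplus is the triangle above supply below P_s: (1/2)(2.3636)(27.3636 - 25) = 2.7934.

2.79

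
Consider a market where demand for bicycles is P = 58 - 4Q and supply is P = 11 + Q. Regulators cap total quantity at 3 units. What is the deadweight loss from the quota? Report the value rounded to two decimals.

102.40

Unrestricted equilibrium: Q* = (58 - 11)/(4 + 1) = 9.4.
At Q = 3 the demand price is 58 - 4(3) = 46 and the supply price is 11 + (3) = 14.
DWL = (1/2)(gap between curves at 3) x (Q* - 3) = (1/2)(32)(6.4) = 102.4.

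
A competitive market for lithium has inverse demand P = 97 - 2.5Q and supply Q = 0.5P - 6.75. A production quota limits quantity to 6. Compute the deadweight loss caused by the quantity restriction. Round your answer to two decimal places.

Rewriting supply in inverse form: P = 13.5 + 2Q.
Unrestricted equilibrium: Q* = (97 - 13.5)/(2.5 + 2) = 18.5556.
At Q = 6 the demand price is 97 - 2.5(6) = 82 and the supply price is 13.5 + 2(6) = 25.5.
Deadweight loss is the triangle between the curves from 6 to 18.5556: (1/2)(82 - 25.5)(18.5556 - 6) = 354.6944.

354.69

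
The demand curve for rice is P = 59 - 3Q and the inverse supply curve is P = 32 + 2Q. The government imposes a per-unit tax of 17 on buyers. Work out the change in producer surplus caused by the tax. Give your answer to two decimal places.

Without the tax, 59 - 3Q = 32 + 2Q so Q* = 5.4 and P* = 42.8.
A tax on buyers shifts demand down by 17: (59 - 17) - 3Q = 32 + 2Q, so Q_t = 2. Buyers pay P_b = 53; sellers receive P_s = P_b - 17 = 36.
PS falls from (1/2)(5.4)(10.8) = 29.16 to (1/2)(2)(4) = 4, a change of -25.16.

-25.16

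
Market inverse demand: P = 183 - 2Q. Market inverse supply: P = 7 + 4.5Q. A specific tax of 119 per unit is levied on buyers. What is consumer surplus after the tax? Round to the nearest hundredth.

76.90

Pre-tax equilibrium: 183 - 2Q = 7 + 4.5Q gives Q* = 27.0769, P* = 128.8462.
With the tax, buyers' net willingness to pay falls by 119: (183 - 119) - 2Q = 7 + 4.5Q, so Q_t = 8.7692. Buyers pay P_b = 165.4615; sellers receive P_s = P_b - 119 = 46.4615.
CS = (1/2)(Q_t)(183 - P_b) = (1/2)(8.7692)(17.5385) = 76.8994.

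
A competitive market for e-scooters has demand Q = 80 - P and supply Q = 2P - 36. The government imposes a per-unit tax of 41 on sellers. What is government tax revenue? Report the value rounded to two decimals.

574.00

Rewriting demand in inverse form: P = 80 - Q.
Rewriting supply in inverse form: P = 18 + 0.5Q.
Pre-tax equilibrium: 80 - Q = 18 + 0.5Q gives Q* = 41.3333, P* = 38.6667.
With the tax, sellers need 41 more per unit: 80 - Q = 18 + 0.5Q + 41, so Q_t = 14. Buyers pay P_b = 66; sellers receive P_s = P_b - 41 = 25.
Tax revenue = t x Q_t = 41 x 14 = 574.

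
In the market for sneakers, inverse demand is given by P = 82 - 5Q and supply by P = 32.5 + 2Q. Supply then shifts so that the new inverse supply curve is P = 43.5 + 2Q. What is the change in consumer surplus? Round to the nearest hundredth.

Initial equilibrium: Q_0 = 7.0714, P_0 = 46.6429; CS_0 = (1/2)(7.0714)(35.3571) = 125.0128, PS_0 = (1/2)(7.0714)(14.1429) = 50.0051.
New equilibrium: 82 - 5Q = 43.5 + 2Q gives Q_1 = 5.5, P_1 = 54.5; CS_1 = 75.625, PS_1 = 30.25.
Change in consumer surplus = 75.625 - 125.0128 = -49.3878.

-49.39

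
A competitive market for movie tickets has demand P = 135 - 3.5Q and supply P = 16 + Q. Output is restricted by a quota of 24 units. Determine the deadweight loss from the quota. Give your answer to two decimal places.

13.44

Without the quota, 135 - 3.5Q = 16 + Q gives Q* = 26.4444.
At Q = 24 the demand price is 135 - 3.5(24) = 51 and the supply price is 16 + (24) = 40.
DWL = (1/2)(gap between curves at 24) x (Q* - 24) = (1/2)(11)(2.4444) = 13.4444.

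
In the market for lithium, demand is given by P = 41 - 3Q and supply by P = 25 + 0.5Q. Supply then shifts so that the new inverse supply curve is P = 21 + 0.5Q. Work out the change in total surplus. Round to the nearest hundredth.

Initial equilibrium: Q_0 = 4.5714, P_0 = 27.2857; CS_0 = (1/2)(4.5714)(13.7143) = 31.3469, PS_0 = (1/2)(4.5714)(2.2857) = 5.2245.
New equilibrium: 41 - 3Q = 21 + 0.5Q gives Q_1 = 5.7143, P_1 = 23.8571; CS_1 = 48.9796, PS_1 = 8.1633.
Change in total surplus = (48.9796 + 8.1633) - (31.3469 + 5.2245) = 20.5714.

20.57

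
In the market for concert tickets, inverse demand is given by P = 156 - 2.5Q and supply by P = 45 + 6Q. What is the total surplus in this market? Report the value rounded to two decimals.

724.76

Set 156 - 2.5Q = 45 + 6Q, which gives 111 = 8.5Q, so Q* = 13.0588 and P* = 156 - 2.5(13.0588) = 123.3529.
CS = (1/2)(13.0588)(32.6471) = 213.1661 and PS = (1/2)(13.0588)(78.3529) = 511.5986, so total surplus = 724.7647.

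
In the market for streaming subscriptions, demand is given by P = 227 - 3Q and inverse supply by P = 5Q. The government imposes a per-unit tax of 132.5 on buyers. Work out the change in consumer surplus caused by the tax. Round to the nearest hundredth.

Without the tax, 227 - 3Q = 5Q so Q* = 28.375 and P* = 141.875.
A tax on buyers shifts demand down by 132.5: (227 - 132.5) - 3Q = 5Q, so Q_t = 11.8125. Buyers pay P_b = 191.5625; sellers receive P_s = P_b - 132.5 = 59.0625.
CS falls from (1/2)(28.375)(85.125) = 1207.7109 to (1/2)(11.8125)(35.4375) = 209.3027, a change of -998.4082.

-998.41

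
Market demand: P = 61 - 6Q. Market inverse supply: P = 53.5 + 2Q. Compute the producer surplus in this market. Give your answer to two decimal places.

Equilibrium: 61 - 6Q = 53.5 + 2Q, so Q* = 0.9375 and P* = 55.375.
Producer surplus is the triangle above supply below P*: (1/2)(0.9375)(55.375 - 53.5) = (1/2)(0.9375)(1.875) = 0.8789.

0.88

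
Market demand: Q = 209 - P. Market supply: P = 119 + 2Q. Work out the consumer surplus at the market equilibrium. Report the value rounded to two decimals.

450.00

Rewriting demand in inverse form: P = 209 - Q.
Equilibrium: 209 - Q = 119 + 2Q, so Q* = 30 and P* = 179.
Consumer surplus is the triangle under demand above P*: (1/2)(30)(209 - 179) = (1/2)(30)(30) = 450.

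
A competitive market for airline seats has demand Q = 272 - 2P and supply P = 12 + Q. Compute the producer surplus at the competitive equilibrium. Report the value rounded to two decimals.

Rewriting demand in inverse form: P = 136 - 0.5Q.
Set 136 - 0.5Q = 12 + Q, which gives 124 = 1.5Q, so Q* = 82.6667 and P* = 136 - 0.5(82.6667) = 94.6667.
PS is the area between P* and the supply curve from 0 to Q*: (1/2)(82.6667)(82.6667) = 3416.8889.

3416.89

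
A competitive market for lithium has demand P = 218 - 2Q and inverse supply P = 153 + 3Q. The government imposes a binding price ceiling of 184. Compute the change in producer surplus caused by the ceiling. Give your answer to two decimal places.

-93.33

Free-market equilibrium: 218 - 2Q = 153 + 3Q gives Q* = 13, P* = 192.
At P = 184, sellers supply (184 - 153)/3 = 10.3333 while buyers want more, so the quantity traded is 10.3333 at price 184.
PS goes from (1/2)(13)(39) = 253.5 to 160.1667 (computed as (184 - 153)(10.3333) - (1/2)(3)(10.3333)^2), a change of -93.3333.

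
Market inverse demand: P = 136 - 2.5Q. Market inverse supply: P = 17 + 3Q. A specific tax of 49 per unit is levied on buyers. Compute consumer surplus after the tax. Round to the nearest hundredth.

202.48

Pre-tax equilibrium: 136 - 2.5Q = 17 + 3Q gives Q* = 21.6364, P* = 81.9091.
A tax on buyers shifts demand down by 49: (136 - 49) - 2.5Q = 17 + 3Q, so Q_t = 12.7273. Buyers pay P_b = 104.1818; sellers receive P_s = P_b - 49 = 55.1818.
CS = (1/2)(Q_t)(136 - P_b) = (1/2)(12.7273)(31.8182) = 202.4793.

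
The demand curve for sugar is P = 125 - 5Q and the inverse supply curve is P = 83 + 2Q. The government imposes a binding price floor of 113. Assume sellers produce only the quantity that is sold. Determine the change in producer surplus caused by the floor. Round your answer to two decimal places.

30.24

Free-market equilibrium: 125 - 5Q = 83 + 2Q gives Q* = 6, P* = 95.
At P = 113, buyers demand (125 - 113)/5 = 2.4 while sellers would supply more, so the quantity traded is 2.4 at price 113.
PS goes from (1/2)(6)(12) = 36 to 66.24 (computed as (113 - 83)(2.4) - (1/2)(2)(2.4)^2), a change of 30.24.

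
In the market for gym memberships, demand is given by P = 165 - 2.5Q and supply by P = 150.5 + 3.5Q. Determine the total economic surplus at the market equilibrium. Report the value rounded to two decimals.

Equilibrium: 165 - 2.5Q = 150.5 + 3.5Q, so Q* = 2.4167 and P* = 158.9583.
Total surplus is the full triangle between the curves from 0 to Q*: (1/2)(2.4167)(165 - 150.5) = 17.5208.

17.52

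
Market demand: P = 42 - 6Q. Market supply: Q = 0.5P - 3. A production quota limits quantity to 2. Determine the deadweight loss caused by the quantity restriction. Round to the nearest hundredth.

25.00

Rewriting supply in inverse form: P = 6 + 2Q.
Unrestricted equilibrium: Q* = (42 - 6)/(6 + 2) = 4.5.
At Q = 2 the demand price is 42 - 6(2) = 30 and the supply price is 6 + 2(2) = 10.
Deadweight loss is the triangle between the curves from 2 to 4.5: (1/2)(30 - 10)(4.5 - 2) = 25.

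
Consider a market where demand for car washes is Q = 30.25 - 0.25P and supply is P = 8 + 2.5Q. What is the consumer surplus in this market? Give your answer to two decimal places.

604.45

Rewriting demand in inverse form: P = 121 - 4Q.
Setting demand equal to supply, 113 = 6.5Q, so Q* = 17.3846 and P* = 51.4615.
Consumer surplus is the triangle under demand above P*: (1/2)(17.3846)(121 - 51.4615) = (1/2)(17.3846)(69.5385) = 604.4497.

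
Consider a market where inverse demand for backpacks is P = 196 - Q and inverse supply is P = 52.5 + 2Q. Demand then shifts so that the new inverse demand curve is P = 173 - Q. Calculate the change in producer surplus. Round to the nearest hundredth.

Initial equilibrium: Q_0 = 47.8333, P_0 = 148.1667; CS_0 = (1/2)(47.8333)(47.8333) = 1144.0139, PS_0 = (1/2)(47.8333)(95.6667) = 2288.0278.
New equilibrium: 173 - Q = 52.5 + 2Q gives Q_1 = 40.1667, P_1 = 132.8333; CS_1 = 806.6806, PS_1 = 1613.3611.
Change in producer surplus = 1613.3611 - 2288.0278 = -674.6667.

-674.67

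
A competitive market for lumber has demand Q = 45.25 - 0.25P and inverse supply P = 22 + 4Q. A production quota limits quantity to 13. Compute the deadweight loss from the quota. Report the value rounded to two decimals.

189.06

Rewriting demand in inverse form: P = 181 - 4Q.
Unrestricted equilibrium: Q* = (181 - 22)/(4 + 4) = 19.875.
At Q = 13 the demand price is 181 - 4(13) = 129 and the supply price is 22 + 4(13) = 74.
DWL = (1/2)(gap between curves at 13) x (Q* - 13) = (1/2)(55)(6.875) = 189.0625.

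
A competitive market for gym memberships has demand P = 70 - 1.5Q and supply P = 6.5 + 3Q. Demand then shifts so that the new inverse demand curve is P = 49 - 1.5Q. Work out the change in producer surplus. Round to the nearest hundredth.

-164.89

Initial equilibrium: Q_0 = 14.1111, P_0 = 48.8333; CS_0 = (1/2)(14.1111)(21.1667) = 149.3426, PS_0 = (1/2)(14.1111)(42.3333) = 298.6852.
New equilibrium: 49 - 1.5Q = 6.5 + 3Q gives Q_1 = 9.4444, P_1 = 34.8333; CS_1 = 66.8981, PS_1 = 133.7963.
Change in producer surplus = 133.7963 - 298.6852 = -164.8889.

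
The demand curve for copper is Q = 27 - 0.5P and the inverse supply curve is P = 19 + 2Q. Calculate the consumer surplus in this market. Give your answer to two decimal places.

76.56

Rewriting demand in inverse form: P = 54 - 2Q.
Set 54 - 2Q = 19 + 2Q, which gives 35 = 4Q, so Q* = 8.75 and P* = 54 - 2(8.75) = 36.5.
CS is the area between the demand curve and P* from 0 to Q*: (1/2)(8.75)(17.5) = 76.5625.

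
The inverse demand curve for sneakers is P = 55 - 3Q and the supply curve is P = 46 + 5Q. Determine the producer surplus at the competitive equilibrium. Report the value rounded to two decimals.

Setting demand equal to supply, 9 = 8Q, so Q* = 1.125 and P* = 51.625.
The supply curve's price intercept is 46, so PS = (1/2)(Q*)(P* - 46) = (1/2)(1.125)(5.625) = 3.1641.

3.16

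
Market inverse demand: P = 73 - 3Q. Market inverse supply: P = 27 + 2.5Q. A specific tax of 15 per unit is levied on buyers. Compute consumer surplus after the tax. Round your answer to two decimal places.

47.65

Without the tax, 73 - 3Q = 27 + 2.5Q so Q* = 8.3636 and P* = 47.9091.
With the tax, buyers' net willingness to pay falls by 15: (73 - 15) - 3Q = 27 + 2.5Q, so Q_t = 5.6364. Buyers pay P_b = 56.0909; sellers receive P_s = P_b - 15 = 41.0909.
CS = (1/2)(Q_t)(73 - P_b) = (1/2)(5.6364)(16.9091) = 47.6529.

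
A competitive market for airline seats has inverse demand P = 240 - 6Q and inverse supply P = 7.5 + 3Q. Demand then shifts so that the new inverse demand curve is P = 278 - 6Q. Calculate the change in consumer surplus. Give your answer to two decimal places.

Initial equilibrium: Q_0 = 25.8333, P_0 = 85; CS_0 = (1/2)(25.8333)(155) = 2002.0833, PS_0 = (1/2)(25.8333)(77.5) = 1001.0417.
New equilibrium: 278 - 6Q = 7.5 + 3Q gives Q_1 = 30.0556, P_1 = 97.6667; CS_1 = 2710.0093, PS_1 = 1355.0046.
Change in consumer surplus = 2710.0093 - 2002.0833 = 707.9259.

707.93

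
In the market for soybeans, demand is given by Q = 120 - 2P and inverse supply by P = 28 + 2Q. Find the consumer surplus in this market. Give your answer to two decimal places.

Rewriting demand in inverse form: P = 60 - 0.5Q.
Setting demand equal to supply, 32 = 2.5Q, so Q* = 12.8 and P* = 53.6.
The demand choke price is 60, so CS = (1/2)(Q*)(60 - P*) = (1/2)(12.8)(6.4) = 40.96.

40.96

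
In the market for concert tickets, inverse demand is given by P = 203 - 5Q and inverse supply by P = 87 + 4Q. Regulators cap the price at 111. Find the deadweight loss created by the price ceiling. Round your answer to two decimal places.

213.56

Without the control, 203 - 5Q = 87 + 4Q so Q* = 12.8889 and P* = 138.5556.
At P = 111, sellers supply (111 - 87)/4 = 6 while buyers want more, so the quantity traded is 6 at price 111.
The lost-trades triangle has base Q* - 6 = 6.8889 and height equal to the gap between the curves at Q = 6, which is 173 - 111 = 62. DWL = (1/2)(6.8889)(62) = 213.5556.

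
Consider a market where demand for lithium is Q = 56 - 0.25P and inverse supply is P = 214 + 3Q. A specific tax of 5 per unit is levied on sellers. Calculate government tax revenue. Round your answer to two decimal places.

Rewriting demand in inverse form: P = 224 - 4Q.
Without the tax, 224 - 4Q = 214 + 3Q so Q* = 1.4286 and P* = 218.2857.
With the tax, sellers need 5 more per unit: 224 - 4Q = 214 + 3Q + 5, so Q_t = 0.7143. Buyers pay P_b = 221.1429; sellers receive P_s = P_b - 5 = 216.1429.
Tax revenue = t x Q_t = 5 x 0.7143 = 3.5714.

3.57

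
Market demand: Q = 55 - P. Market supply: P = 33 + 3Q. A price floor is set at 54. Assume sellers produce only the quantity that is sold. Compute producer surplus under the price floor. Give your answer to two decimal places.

19.50

Rewriting demand in inverse form: P = 55 - Q.
Free-market equilibrium: 55 - Q = 33 + 3Q gives Q* = 5.5, P* = 49.5.
At P = 54, buyers demand (55 - 54)/1 = 1 while sellers would supply more, so the quantity traded is 1 at price 54.
The supply price at Q = 1 is 36. PS is the trapezoid between 54 and supply over [0, 1]: (1/2)[(54 - 33) + (54 - 36)](1) = 19.5.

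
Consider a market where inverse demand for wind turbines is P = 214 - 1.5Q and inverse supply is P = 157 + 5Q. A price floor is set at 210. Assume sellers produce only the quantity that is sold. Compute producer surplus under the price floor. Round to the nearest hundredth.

Free-market equilibrium: 214 - 1.5Q = 157 + 5Q gives Q* = 8.7692, P* = 200.8462.
At P = 210, buyers demand (214 - 210)/1.5 = 2.6667 while sellers would supply more, so the quantity traded is 2.6667 at price 210.
The supply price at Q = 2.6667 is 170.3333. PS is the trapezoid between 210 and supply over [0, 2.6667]: (1/2)[(210 - 157) + (210 - 170.3333)](2.6667) = 123.5556.

123.56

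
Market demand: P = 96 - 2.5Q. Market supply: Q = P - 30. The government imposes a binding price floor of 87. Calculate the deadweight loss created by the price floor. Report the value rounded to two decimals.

407.37

Rewriting supply in inverse form: P = 30 + Q.
Free-market equilibrium: 96 - 2.5Q = 30 + Q gives Q* = 18.8571, P* = 48.8571.
At the floor price 87, quantity demanded is (96 - 87)/2.5 = 3.6; demand is the short side, so Q = 3.6 trades at P = 87.
At Q = 3.6 the demand price is 87 and the supply price is 33.6. Deadweight loss is the triangle between the curves from 3.6 to 18.8571: (1/2)(87 - 33.6)(18.8571 - 3.6) = 407.3657.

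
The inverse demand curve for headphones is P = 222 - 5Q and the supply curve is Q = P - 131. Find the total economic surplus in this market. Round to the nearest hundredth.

Rewriting supply in inverse form: P = 131 + Q.
Set 222 - 5Q = 131 + Q, which gives 91 = 6Q, so Q* = 15.1667 and P* = 222 - 5(15.1667) = 146.1667.
CS = (1/2)(15.1667)(75.8333) = 575.0694 and PS = (1/2)(15.1667)(15.1667) = 115.0139, so total surplus = 690.0833.

690.08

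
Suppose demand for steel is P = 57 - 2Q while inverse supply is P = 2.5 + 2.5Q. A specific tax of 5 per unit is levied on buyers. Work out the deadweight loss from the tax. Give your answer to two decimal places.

Pre-tax equilibrium: 57 - 2Q = 2.5 + 2.5Q gives Q* = 12.1111, P* = 32.7778.
With the tax, buyers' net willingness to pay falls by 5: (57 - 5) - 2Q = 2.5 + 2.5Q, so Q_t = 11. Buyers pay P_b = 35; sellers receive P_s = P_b - 5 = 30.
The welfare triangle lost has base Q* - Q_t = 1.1111 and height t = 5, so DWL = (1/2)(1.1111)(5) = 2.7778.

2.78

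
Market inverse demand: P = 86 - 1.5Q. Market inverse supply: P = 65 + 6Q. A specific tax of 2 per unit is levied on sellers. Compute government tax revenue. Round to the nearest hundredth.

Pre-tax equilibrium: 86 - 1.5Q = 65 + 6Q gives Q* = 2.8, P* = 81.8.
A tax on sellers shifts supply up by 2: 86 - 1.5Q = 65 + 6Q + 2, so Q_t = 2.5333. Buyers pay P_b = 82.2; sellers receive P_s = P_b - 2 = 80.2.
Tax revenue = t x Q_t = 2 x 2.5333 = 5.0667.

5.07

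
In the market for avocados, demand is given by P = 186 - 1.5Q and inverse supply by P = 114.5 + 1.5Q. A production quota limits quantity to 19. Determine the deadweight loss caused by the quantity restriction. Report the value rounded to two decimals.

35.04

Without the quota, 186 - 1.5Q = 114.5 + 1.5Q gives Q* = 23.8333.
At Q = 19 the demand price is 186 - 1.5(19) = 157.5 and the supply price is 114.5 + 1.5(19) = 143.
DWL = (1/2)(gap between curves at 19) x (Q* - 19) = (1/2)(14.5)(4.8333) = 35.0417.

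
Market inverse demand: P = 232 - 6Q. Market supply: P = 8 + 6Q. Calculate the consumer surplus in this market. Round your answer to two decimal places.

1045.33

Setting demand equal to supply, 224 = 12Q, so Q* = 18.6667 and P* = 120.
CS is the area between the demand curve and P* from 0 to Q*: (1/2)(18.6667)(112) = 1045.3333.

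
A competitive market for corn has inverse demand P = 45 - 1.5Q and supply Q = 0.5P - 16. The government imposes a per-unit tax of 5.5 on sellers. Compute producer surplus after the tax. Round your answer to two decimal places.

4.59

Rewriting supply in inverse form: P = 32 + 2Q.
Pre-tax equilibrium: 45 - 1.5Q = 32 + 2Q gives Q* = 3.7143, P* = 39.4286.
A tax on sellers shifts supply up by 5.5: 45 - 1.5Q = 32 + 2Q + 5.5, so Q_t = 2.1429. Buyers pay P_b = 41.7857; sellers receive P_s = P_b - 5.5 = 36.2857.
PS = (1/2)(Q_t)(P_s - 32) = (1/2)(2.1429)(4.2857) = 4.5918.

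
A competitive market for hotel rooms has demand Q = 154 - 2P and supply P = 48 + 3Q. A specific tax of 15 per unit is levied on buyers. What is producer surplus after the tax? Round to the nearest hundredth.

24.00

Rewriting demand in inverse form: P = 77 - 0.5Q.
Without the tax, 77 - 0.5Q = 48 + 3Q so Q* = 8.2857 and P* = 72.8571.
With the tax, buyers' net willingness to pay falls by 15: (77 - 15) - 0.5Q = 48 + 3Q, so Q_t = 4. Buyers pay P_b = 75; sellers receive P_s = P_b - 15 = 60.
Producer surplus is the triangle above supply below P_s: (1/2)(4)(60 - 48) = 24.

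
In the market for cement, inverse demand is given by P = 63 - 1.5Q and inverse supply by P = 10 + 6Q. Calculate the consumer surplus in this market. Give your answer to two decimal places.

Set 63 - 1.5Q = 10 + 6Q, which gives 53 = 7.5Q, so Q* = 7.0667 and P* = 63 - 1.5(7.0667) = 52.4.
CS is the area between the demand curve and P* from 0 to Q*: (1/2)(7.0667)(10.6) = 37.4533.

37.45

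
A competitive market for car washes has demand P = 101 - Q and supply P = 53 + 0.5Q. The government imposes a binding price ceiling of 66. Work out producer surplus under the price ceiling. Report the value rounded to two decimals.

Without the control, 101 - Q = 53 + 0.5Q so Q* = 32 and P* = 69.
At the ceiling price 66, quantity supplied is (66 - 53)/0.5 = 26; supply is the short side, so Q = 26 trades at P = 66.
PS is the triangle above supply below 66: (1/2)(26)(66 - 53) = 169.

169.00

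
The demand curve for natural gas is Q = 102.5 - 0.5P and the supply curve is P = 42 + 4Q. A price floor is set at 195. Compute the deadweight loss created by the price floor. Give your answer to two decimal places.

1474.08

Rewriting demand in inverse form: P = 205 - 2Q.
Free-market equilibrium: 205 - 2Q = 42 + 4Q gives Q* = 27.1667, P* = 150.6667.
At P = 195, buyers demand (205 - 195)/2 = 5 while sellers would supply more, so the quantity traded is 5 at price 195.
The lost-trades triangle has base Q* - 5 = 22.1667 and height equal to the gap between the curves at Q = 5, which is 195 - 62 = 133. DWL = (1/2)(22.1667)(133) = 1474.0833.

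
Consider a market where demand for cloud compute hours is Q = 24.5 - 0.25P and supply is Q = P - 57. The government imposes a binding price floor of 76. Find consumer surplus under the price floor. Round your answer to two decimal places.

60.50

Rewriting demand in inverse form: P = 98 - 4Q.
Rewriting supply in inverse form: P = 57 + Q.
Without the control, 98 - 4Q = 57 + Q so Q* = 8.2 and P* = 65.2.
At the floor price 76, quantity demanded is (98 - 76)/4 = 5.5; demand is the short side, so Q = 5.5 trades at P = 76.
CS is the triangle under demand above 76: (1/2)(5.5)(98 - 76) = 60.5.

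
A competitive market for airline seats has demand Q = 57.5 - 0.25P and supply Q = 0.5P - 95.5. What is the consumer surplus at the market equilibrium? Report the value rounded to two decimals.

Rewriting demand in inverse form: P = 230 - 4Q.
Rewriting supply in inverse form: P = 191 + 2Q.
Set 230 - 4Q = 191 + 2Q, which gives 39 = 6Q, so Q* = 6.5 and P* = 230 - 4(6.5) = 204.
CS is the area between the demand curve and P* from 0 to Q*: (1/2)(6.5)(26) = 84.5.

84.50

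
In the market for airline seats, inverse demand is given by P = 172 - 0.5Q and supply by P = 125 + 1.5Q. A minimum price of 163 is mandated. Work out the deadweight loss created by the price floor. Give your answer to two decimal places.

Free-market equilibrium: 172 - 0.5Q = 125 + 1.5Q gives Q* = 23.5, P* = 160.25.
At the floor price 163, quantity demanded is (172 - 163)/0.5 = 18; demand is the short side, so Q = 18 trades at P = 163.
The lost-trades triangle has base Q* - 18 = 5.5 and height equal to the gap between the curves at Q = 18, which is 163 - 152 = 11. DWL = (1/2)(5.5)(11) = 30.25.

30.25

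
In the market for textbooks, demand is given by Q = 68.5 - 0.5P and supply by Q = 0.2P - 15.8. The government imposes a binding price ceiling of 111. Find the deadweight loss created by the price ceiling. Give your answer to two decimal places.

Rewriting demand in inverse form: P = 137 - 2Q.
Rewriting supply in inverse form: P = 79 + 5Q.
Without the control, 137 - 2Q = 79 + 5Q so Q* = 8.2857 and P* = 120.4286.
At the ceiling price 111, quantity supplied is (111 - 79)/5 = 6.4; supply is the short side, so Q = 6.4 trades at P = 111.
The lost-trades triangle has base Q* - 6.4 = 1.8857 and height equal to the gap between the curves at Q = 6.4, which is 124.2 - 111 = 13.2. DWL = (1/2)(1.8857)(13.2) = 12.4457.

12.45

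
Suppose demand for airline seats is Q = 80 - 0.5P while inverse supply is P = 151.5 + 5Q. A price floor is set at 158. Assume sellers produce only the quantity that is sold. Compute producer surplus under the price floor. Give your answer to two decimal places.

4.00

Rewriting demand in inverse form: P = 160 - 2Q.
Without the control, 160 - 2Q = 151.5 + 5Q so Q* = 1.2143 and P* = 157.5714.
At the floor price 158, quantity demanded is (160 - 158)/2 = 1; demand is the short side, so Q = 1 trades at P = 158.
The supply price at Q = 1 is 156.5. PS is the trapezoid between 158 and supply over [0, 1]: (1/2)[(158 - 151.5) + (158 - 156.5)](1) = 4.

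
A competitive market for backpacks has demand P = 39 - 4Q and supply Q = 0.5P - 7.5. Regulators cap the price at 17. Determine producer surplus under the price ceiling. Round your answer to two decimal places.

1.00

Rewriting supply in inverse form: P = 15 + 2Q.
Free-market equilibrium: 39 - 4Q = 15 + 2Q gives Q* = 4, P* = 23.
At P = 17, sellers supply (17 - 15)/2 = 1 while buyers want more, so the quantity traded is 1 at price 17.
PS is the triangle above supply below 17: (1/2)(1)(17 - 15) = 1.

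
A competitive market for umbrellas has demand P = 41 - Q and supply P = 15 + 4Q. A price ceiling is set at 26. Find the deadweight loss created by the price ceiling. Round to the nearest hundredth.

15.01

Without the control, 41 - Q = 15 + 4Q so Q* = 5.2 and P* = 35.8.
At the ceiling price 26, quantity supplied is (26 - 15)/4 = 2.75; supply is the short side, so Q = 2.75 trades at P = 26.
The lost-trades triangle has base Q* - 2.75 = 2.45 and height equal to the gap between the curves at Q = 2.75, which is 38.25 - 26 = 12.25. DWL = (1/2)(2.45)(12.25) = 15.0062.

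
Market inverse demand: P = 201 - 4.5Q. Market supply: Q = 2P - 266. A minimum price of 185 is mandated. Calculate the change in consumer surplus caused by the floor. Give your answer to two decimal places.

-387.72

Rewriting supply in inverse form: P = 133 + 0.5Q.
Free-market equilibrium: 201 - 4.5Q = 133 + 0.5Q gives Q* = 13.6, P* = 139.8.
At the floor price 185, quantity demanded is (201 - 185)/4.5 = 3.5556; demand is the short side, so Q = 3.5556 trades at P = 185.
CS goes from (1/2)(13.6)(61.2) = 416.16 to 28.4444 (computed as (201 - 185)(3.5556) - (1/2)(4.5)(3.5556)^2), a change of -387.7156.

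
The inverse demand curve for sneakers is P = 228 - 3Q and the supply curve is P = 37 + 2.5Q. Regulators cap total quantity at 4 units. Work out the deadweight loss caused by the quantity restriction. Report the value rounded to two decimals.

Without the quota, 228 - 3Q = 37 + 2.5Q gives Q* = 34.7273.
At Q = 4 the demand price is 228 - 3(4) = 216 and the supply price is 37 + 2.5(4) = 47.
Deadweight loss is the triangle between the curves from 4 to 34.7273: (1/2)(216 - 47)(34.7273 - 4) = 2596.4545.

2596.45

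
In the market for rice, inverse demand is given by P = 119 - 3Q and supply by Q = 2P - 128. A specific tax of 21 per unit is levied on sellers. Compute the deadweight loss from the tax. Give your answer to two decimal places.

Rewriting supply in inverse form: P = 64 + 0.5Q.
Without the tax, 119 - 3Q = 64 + 0.5Q so Q* = 15.7143 and P* = 71.8571.
With the tax, sellers need 21 more per unit: 119 - 3Q = 64 + 0.5Q + 21, so Q_t = 9.7143. Buyers pay P_b = 89.8571; sellers receive P_s = P_b - 21 = 68.8571.
The welfare triangle lost has base Q* - Q_t = 6 and height t = 21, so DWL = (1/2)(6)(21) = 63.

63.00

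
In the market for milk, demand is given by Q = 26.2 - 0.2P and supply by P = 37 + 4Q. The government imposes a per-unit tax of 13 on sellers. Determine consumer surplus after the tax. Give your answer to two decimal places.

202.50

Rewriting demand in inverse form: P = 131 - 5Q.
Without the tax, 131 - 5Q = 37 + 4Q so Q* = 10.4444 and P* = 78.7778.
A tax on sellers shifts supply up by 13: 131 - 5Q = 37 + 4Q + 13, so Q_t = 9. Buyers pay P_b = 86; sellers receive P_s = P_b - 13 = 73.
Consumer surplus is the triangle under demand above P_b: (1/2)(9)(131 - 86) = 202.5.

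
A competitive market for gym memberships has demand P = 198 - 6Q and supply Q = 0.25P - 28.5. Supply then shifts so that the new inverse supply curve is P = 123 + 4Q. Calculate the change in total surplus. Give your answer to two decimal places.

Rewriting supply in inverse form: P = 114 + 4Q.
Initial equilibrium: Q_0 = 8.4, P_0 = 147.6; CS_0 = (1/2)(8.4)(50.4) = 211.68, PS_0 = (1/2)(8.4)(33.6) = 141.12.
New equilibrium: 198 - 6Q = 123 + 4Q gives Q_1 = 7.5, P_1 = 153; CS_1 = 168.75, PS_1 = 112.5.
Change in total surplus = (168.75 + 112.5) - (211.68 + 141.12) = -71.55.

-71.55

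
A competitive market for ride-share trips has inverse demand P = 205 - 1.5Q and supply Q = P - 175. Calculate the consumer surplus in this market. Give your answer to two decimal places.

Rewriting supply in inverse form: P = 175 + Q.
Equilibrium: 205 - 1.5Q = 175 + Q, so Q* = 12 and P* = 187.
Consumer surplus is the triangle under demand above P*: (1/2)(12)(205 - 187) = (1/2)(12)(18) = 108.

108.00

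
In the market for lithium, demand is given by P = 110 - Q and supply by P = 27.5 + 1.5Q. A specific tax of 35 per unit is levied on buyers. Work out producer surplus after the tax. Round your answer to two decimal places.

270.75

Without the tax, 110 - Q = 27.5 + 1.5Q so Q* = 33 and P* = 77.
With the tax, buyers' net willingness to pay falls by 35: (110 - 35) - Q = 27.5 + 1.5Q, so Q_t = 19. Buyers pay P_b = 91; sellers receive P_s = P_b - 35 = 56.
PS = (1/2)(Q_t)(P_s - 27.5) = (1/2)(19)(28.5) = 270.75.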